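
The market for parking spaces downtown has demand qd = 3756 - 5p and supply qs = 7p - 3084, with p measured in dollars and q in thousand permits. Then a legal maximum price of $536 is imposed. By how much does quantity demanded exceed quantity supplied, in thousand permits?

408

Setting quantity demanded equal to quantity supplied, 3756 - 5p = 7p - 3084, gives p* = 570 and q* = 906.
Since 536 < 570, the ceiling is binding.
At p = 536: qd = 3756 - 5·536 = 1076 and qs = 7·536 - 3084 = 668.
Shortage = qd - qs = 1076 - 668 = 408.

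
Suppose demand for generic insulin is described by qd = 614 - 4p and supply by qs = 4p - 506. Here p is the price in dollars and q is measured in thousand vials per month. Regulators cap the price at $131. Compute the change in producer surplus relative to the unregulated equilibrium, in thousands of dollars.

-324

Without the control the market clears where 614 - 4p = 4p - 506, i.e. p* = 140 and q* = 54.
Since 131 < 140, the ceiling is binding.
At p = 131: qd = 614 - 4·131 = 90 and qs = 4·131 - 506 = 18.
Producer surplus without the control is ½ · (140 - 126.5) · 54 = 364.5.
With the ceiling, producers sell 18 units at 131, so PS = ½ · (131 - 126.5) · 18 = 40.5.
Change in producer surplus = 40.5 - 364.5 = -324.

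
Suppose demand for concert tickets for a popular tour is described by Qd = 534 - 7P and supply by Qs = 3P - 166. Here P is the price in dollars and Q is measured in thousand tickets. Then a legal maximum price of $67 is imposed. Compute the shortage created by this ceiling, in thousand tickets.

30

Equilibrium: 534 - 7P = 3P - 166, so 700 = 10P and P* = 70, Q* = 44.
The ceiling of 67 is below the equilibrium price 70, so it binds.
At P = 67: Qd = 534 - 7·67 = 65 and Qs = 3·67 - 166 = 35.
Shortage = Qd - Qs = 65 - 35 = 30.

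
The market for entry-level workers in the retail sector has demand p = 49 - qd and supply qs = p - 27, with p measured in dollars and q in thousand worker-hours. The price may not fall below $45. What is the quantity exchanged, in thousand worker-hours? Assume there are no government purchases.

Rearranging demand gives qd = 49 - p. Setting quantity demanded equal to quantity supplied, 49 - p = p - 27, gives p* = 38 and q* = 11.
Because the floor (45) lies above the market-clearing price, it is binding.
At p = 45: qd = 49 - 45 = 4 and qs = 45 - 27 = 18.
The quantity actually transacted is the short side, demand: 4.

4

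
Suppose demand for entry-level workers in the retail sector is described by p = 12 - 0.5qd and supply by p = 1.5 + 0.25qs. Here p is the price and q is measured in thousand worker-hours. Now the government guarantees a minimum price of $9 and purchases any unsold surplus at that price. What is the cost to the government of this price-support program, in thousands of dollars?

216

Rearranging demand gives qd = 24 - 2p; rearranging supply gives qs = 4p - 6. Setting quantity demanded equal to quantity supplied, 24 - 2p = 4p - 6, gives p* = 5 and q* = 14.
Because the floor (9) lies above the market-clearing price, it is binding.
At p = 9: qd = 24 - 2·9 = 6 and qs = 4·9 - 6 = 30.
Surplus = qs - qd = 24.
Government expenditure = surplus × support price = 24 × 9 = 216.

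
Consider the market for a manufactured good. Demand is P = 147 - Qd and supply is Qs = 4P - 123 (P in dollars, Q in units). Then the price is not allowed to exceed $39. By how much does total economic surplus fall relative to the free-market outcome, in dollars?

2250

Rearranging demand gives Qd = 147 - P. Setting quantity demanded equal to quantity supplied, 147 - P = 4P - 123, gives P* = 54 and Q* = 93.
The ceiling of 39 is below the equilibrium price 54, so it binds.
At P = 39: Qd = 147 - 39 = 108 and Qs = 4·39 - 123 = 33.
Quantity traded falls to 33. At Q = 33 the demand price is 147 - 33 = 114 and the supply price is (123 + 33)/4 = 39.
Deadweight loss = ½ · (114 - 39) · (93 - 33) = ½ · 75 · 60 = 2250.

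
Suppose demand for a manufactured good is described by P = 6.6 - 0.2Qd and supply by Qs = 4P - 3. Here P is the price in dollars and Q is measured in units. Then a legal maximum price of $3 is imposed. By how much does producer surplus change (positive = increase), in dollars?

Rearranging demand gives Qd = 33 - 5P. Setting quantity demanded equal to quantity supplied, 33 - 5P = 4P - 3, gives P* = 4 and Q* = 13.
Because the ceiling (3) lies below the market-clearing price, it is binding.
At P = 3: Qd = 33 - 5·3 = 18 and Qs = 4·3 - 3 = 9.
Producer surplus without the control is ½ · (4 - 0.75) · 13 = 21.125.
With the ceiling, producers sell 9 units at 3, so PS = ½ · (3 - 0.75) · 9 = 10.125.
Change in producer surplus = 10.125 - 21.125 = -11.

-11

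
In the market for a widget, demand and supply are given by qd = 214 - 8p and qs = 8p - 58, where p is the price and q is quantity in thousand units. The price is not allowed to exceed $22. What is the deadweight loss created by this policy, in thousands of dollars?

0

Equilibrium: 214 - 8p = 8p - 58, so 272 = 16p and p* = 17, q* = 78.
Since 22 is above p* = 17, the ceiling does not bind and the free-market outcome prevails.
Since the control does not bind, no trades are prevented and deadweight loss is zero.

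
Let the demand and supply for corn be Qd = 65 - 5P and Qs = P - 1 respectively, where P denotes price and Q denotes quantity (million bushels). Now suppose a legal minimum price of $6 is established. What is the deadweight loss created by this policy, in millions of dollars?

In a free market, 65 - 5P = P - 1 gives the equilibrium P* = 11, Q* = 10.
Since 6 is below P* = 11, the floor does not bind and the free-market outcome prevails.
Since the control does not bind, no trades are prevented and deadweight loss is zero.

0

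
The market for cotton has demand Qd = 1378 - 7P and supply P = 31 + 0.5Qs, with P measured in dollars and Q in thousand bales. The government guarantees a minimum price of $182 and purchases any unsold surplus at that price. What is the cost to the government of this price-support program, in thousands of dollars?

Rearranging supply gives Qs = 2P - 62. Without the control the market clears where 1378 - 7P = 2P - 62, i.e. P* = 160 and Q* = 258.
Since 182 > 160, the floor is binding.
At P = 182: Qd = 1378 - 7·182 = 104 and Qs = 2·182 - 62 = 302.
Surplus = Qs - Qd = 198.
Government expenditure = surplus × support price = 198 × 182 = 36036.

36036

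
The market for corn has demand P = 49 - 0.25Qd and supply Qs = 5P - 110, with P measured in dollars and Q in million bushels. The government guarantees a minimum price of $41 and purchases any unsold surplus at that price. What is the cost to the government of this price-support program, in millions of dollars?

2583

Rearranging demand gives Qd = 196 - 4P. Setting quantity demanded equal to quantity supplied, 196 - 4P = 5P - 110, gives P* = 34 and Q* = 60.
Since 41 > 34, the floor is binding.
At P = 41: Qd = 196 - 4·41 = 32 and Qs = 5·41 - 110 = 95.
Surplus = Qs - Qd = 63.
Government expenditure = surplus × support price = 63 × 41 = 2583.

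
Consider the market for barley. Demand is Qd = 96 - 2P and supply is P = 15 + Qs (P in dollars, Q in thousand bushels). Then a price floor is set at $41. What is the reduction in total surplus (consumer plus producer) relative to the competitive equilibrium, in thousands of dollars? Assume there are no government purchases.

48

Rearranging supply gives Qs = P - 15. Equilibrium: 96 - 2P = P - 15, so 111 = 3P and P* = 37, Q* = 22.
The floor of 41 is above the equilibrium price 37, so it binds.
At P = 41: Qd = 96 - 2·41 = 14 and Qs = 41 - 15 = 26.
Quantity traded falls to 14. At Q = 14 the demand price is (96 - 14)/2 = 41 and the supply price is 15 + 14 = 29.
Deadweight loss = ½ · (41 - 29) · (22 - 14) = ½ · 12 · 8 = 48.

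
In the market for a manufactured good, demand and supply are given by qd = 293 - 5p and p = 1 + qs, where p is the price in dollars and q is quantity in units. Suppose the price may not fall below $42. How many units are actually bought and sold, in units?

48

Rearranging supply gives qs = p - 1. Without the control the market clears where 293 - 5p = p - 1, i.e. p* = 49 and q* = 48.
Since 42 is below p* = 49, the floor does not bind and the free-market outcome prevails.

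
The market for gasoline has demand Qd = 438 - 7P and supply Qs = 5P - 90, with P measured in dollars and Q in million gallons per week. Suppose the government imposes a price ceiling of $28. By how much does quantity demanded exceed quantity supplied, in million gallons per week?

192

Equilibrium: 438 - 7P = 5P - 90, so 528 = 12P and P* = 44, Q* = 130.
Because the ceiling (28) lies below the market-clearing price, it is binding.
At P = 28: Qd = 438 - 7·28 = 242 and Qs = 5·28 - 90 = 50.
Shortage = Qd - Qs = 242 - 50 = 192.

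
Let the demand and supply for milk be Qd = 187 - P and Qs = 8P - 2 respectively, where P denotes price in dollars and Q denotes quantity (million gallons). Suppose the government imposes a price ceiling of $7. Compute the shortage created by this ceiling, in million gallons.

126

Without the control the market clears where 187 - P = 8P - 2, i.e. P* = 21 and Q* = 166.
Because the ceiling (7) lies below the market-clearing price, it is binding.
At P = 7: Qd = 187 - 7 = 180 and Qs = 8·7 - 2 = 54.
Shortage = Qd - Qs = 180 - 54 = 126.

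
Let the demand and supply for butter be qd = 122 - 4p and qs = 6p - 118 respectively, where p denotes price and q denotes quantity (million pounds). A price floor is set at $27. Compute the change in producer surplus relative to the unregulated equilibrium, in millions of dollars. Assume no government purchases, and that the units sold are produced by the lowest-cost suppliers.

Equilibrium: 122 - 4p = 6p - 118, so 240 = 10p and p* = 24, q* = 26.
The floor of 27 is above the equilibrium price 24, so it binds.
At p = 27: qd = 122 - 4·27 = 14 and qs = 6·27 - 118 = 44.
Producer surplus without the control is ½ · (24 - 59/3) · 26 = 169/3.
With the floor, 14 units are sold at 27. The supply price at q = 14 is 22, so PS = ½ · [(27 - 59/3) + (27 - 22)] · 14 = 259/3.
Change in producer surplus = 259/3 - 169/3 = 30.

30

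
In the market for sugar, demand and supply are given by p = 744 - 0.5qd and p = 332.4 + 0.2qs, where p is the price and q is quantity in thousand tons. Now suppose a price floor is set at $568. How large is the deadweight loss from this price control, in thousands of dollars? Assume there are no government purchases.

Rearranging demand gives qd = 1488 - 2p; rearranging supply gives qs = 5p - 1662. Equilibrium: 1488 - 2p = 5p - 1662, so 3150 = 7p and p* = 450, q* = 588.
Since 568 > 450, the floor is binding.
At p = 568: qd = 1488 - 2·568 = 352 and qs = 5·568 - 1662 = 1178.
Quantity traded falls to 352. At q = 352 the demand price is (1488 - 352)/2 = 568 and the supply price is (1662 + 352)/5 = 402.8.
Deadweight loss = ½ · (568 - 402.8) · (588 - 352) = ½ · 165.2 · 236 = 19493.6.

19493.6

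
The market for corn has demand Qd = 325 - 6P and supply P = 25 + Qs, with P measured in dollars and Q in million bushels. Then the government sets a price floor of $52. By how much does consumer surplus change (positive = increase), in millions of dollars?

Rearranging supply gives Qs = P - 25. Without the control the market clears where 325 - 6P = P - 25, i.e. P* = 50 and Q* = 25.
The floor of 52 is above the equilibrium price 50, so it binds.
At P = 52: Qd = 325 - 6·52 = 13 and Qs = 52 - 25 = 27.
Consumer surplus without the control is ½ · (325/6 - 50) · 25 = 625/12.
With the floor, consumers buy 13 units at 52, so CS = ½ · (325/6 - 52) · 13 = 169/12.
Change in consumer surplus = 169/12 - 625/12 = -38.

-38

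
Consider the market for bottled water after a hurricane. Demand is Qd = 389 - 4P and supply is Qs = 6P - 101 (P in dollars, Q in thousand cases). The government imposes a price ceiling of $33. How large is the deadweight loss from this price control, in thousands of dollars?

1920

Setting quantity demanded equal to quantity supplied, 389 - 4P = 6P - 101, gives P* = 49 and Q* = 193.
Because the ceiling (33) lies below the market-clearing price, it is binding.
At P = 33: Qd = 389 - 4·33 = 257 and Qs = 6·33 - 101 = 97.
Quantity traded falls to 97. At Q = 97 the demand price is (389 - 97)/4 = 73 and the supply price is (101 + 97)/6 = 33.
Deadweight loss = ½ · (73 - 33) · (193 - 97) = ½ · 40 · 96 = 1920.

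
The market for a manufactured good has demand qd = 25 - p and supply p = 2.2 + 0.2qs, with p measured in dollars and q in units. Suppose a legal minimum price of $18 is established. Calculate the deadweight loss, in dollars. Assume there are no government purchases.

86.4

Rearranging supply gives qs = 5p - 11. Setting quantity demanded equal to quantity supplied, 25 - p = 5p - 11, gives p* = 6 and q* = 19.
Since 18 > 6, the floor is binding.
At p = 18: qd = 25 - 18 = 7 and qs = 5·18 - 11 = 79.
Quantity traded falls to 7. At q = 7 the demand price is 25 - 7 = 18 and the supply price is (11 + 7)/5 = 3.6.
Deadweight loss = ½ · (18 - 3.6) · (19 - 7) = ½ · 14.4 · 12 = 86.4.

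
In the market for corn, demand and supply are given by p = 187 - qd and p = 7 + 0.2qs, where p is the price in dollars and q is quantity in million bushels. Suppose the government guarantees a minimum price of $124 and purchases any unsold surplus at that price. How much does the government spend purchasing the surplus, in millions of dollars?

64728

Rearranging demand gives qd = 187 - p; rearranging supply gives qs = 5p - 35. Setting quantity demanded equal to quantity supplied, 187 - p = 5p - 35, gives p* = 37 and q* = 150.
Since 124 > 37, the floor is binding.
At p = 124: qd = 187 - 124 = 63 and qs = 5·124 - 35 = 585.
Surplus = qs - qd = 522.
Government expenditure = surplus × support price = 522 × 124 = 64728.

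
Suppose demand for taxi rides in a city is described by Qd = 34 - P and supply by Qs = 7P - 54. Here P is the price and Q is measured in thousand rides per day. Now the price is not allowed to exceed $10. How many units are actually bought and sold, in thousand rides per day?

Setting quantity demanded equal to quantity supplied, 34 - P = 7P - 54, gives P* = 11 and Q* = 23.
The ceiling of 10 is below the equilibrium price 11, so it binds.
At P = 10: Qd = 34 - 10 = 24 and Qs = 7·10 - 54 = 16.
The quantity actually transacted is the short side, supply: 16.

16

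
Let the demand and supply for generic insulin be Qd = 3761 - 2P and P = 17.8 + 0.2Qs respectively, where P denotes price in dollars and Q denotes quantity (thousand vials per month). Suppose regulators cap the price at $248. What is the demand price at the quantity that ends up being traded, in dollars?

Rearranging supply gives Qs = 5P - 89. In a free market, 3761 - 2P = 5P - 89 gives the equilibrium P* = 550, Q* = 2661.
The ceiling of 248 is below the equilibrium price 550, so it binds.
At P = 248: Qd = 3761 - 2·248 = 3265 and Qs = 5·248 - 89 = 1151.
Only 1151 units reach the market. On the demand curve, the marginal buyer's willingness to pay at Q = 1151 is (3761 - 1151)/2 = 1305.

1305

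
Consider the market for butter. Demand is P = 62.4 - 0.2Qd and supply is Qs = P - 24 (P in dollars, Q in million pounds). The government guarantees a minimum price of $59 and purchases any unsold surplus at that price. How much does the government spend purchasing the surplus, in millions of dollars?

1062

Rearranging demand gives Qd = 312 - 5P. In a free market, 312 - 5P = P - 24 gives the equilibrium P* = 56, Q* = 32.
Since 59 > 56, the floor is binding.
At P = 59: Qd = 312 - 5·59 = 17 and Qs = 59 - 24 = 35.
Surplus = Qs - Qd = 18.
Government expenditure = surplus × support price = 18 × 59 = 1062.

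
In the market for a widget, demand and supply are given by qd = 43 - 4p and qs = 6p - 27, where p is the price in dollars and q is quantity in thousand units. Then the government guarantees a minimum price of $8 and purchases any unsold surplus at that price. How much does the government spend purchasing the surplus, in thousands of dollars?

80

Equilibrium: 43 - 4p = 6p - 27, so 70 = 10p and p* = 7, q* = 15.
Since 8 > 7, the floor is binding.
At p = 8: qd = 43 - 4·8 = 11 and qs = 6·8 - 27 = 21.
Surplus = qs - qd = 10.
Government expenditure = surplus × support price = 10 × 8 = 80.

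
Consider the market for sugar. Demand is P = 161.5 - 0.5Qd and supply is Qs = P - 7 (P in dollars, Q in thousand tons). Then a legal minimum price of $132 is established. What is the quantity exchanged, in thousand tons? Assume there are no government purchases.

59

Rearranging demand gives Qd = 323 - 2P. Equilibrium: 323 - 2P = P - 7, so 330 = 3P and P* = 110, Q* = 103.
The floor of 132 is above the equilibrium price 110, so it binds.
At P = 132: Qd = 323 - 2·132 = 59 and Qs = 132 - 7 = 125.
The quantity actually transacted is the short side, demand: 59.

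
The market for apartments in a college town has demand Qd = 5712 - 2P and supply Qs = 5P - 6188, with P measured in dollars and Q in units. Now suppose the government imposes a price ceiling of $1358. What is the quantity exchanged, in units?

602

In a free market, 5712 - 2P = 5P - 6188 gives the equilibrium P* = 1700, Q* = 2312.
The ceiling of 1358 is below the equilibrium price 1700, so it binds.
At P = 1358: Qd = 5712 - 2·1358 = 2996 and Qs = 5·1358 - 6188 = 602.
The quantity actually transacted is the short side, supply: 602.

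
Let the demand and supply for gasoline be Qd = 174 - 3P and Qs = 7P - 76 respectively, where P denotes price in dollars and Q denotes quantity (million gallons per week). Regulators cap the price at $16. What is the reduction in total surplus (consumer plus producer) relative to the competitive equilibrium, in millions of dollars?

Equilibrium: 174 - 3P = 7P - 76, so 250 = 10P and P* = 25, Q* = 99.
The ceiling of 16 is below the equilibrium price 25, so it binds.
At P = 16: Qd = 174 - 3·16 = 126 and Qs = 7·16 - 76 = 36.
Quantity traded falls to 36. At Q = 36 the demand price is (174 - 36)/3 = 46 and the supply price is (76 + 36)/7 = 16.
Deadweight loss = ½ · (46 - 16) · (99 - 36) = ½ · 30 · 63 = 945.

945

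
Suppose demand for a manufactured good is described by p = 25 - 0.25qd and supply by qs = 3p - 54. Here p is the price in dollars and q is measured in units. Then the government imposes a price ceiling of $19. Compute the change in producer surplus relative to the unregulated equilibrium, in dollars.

Rearranging demand gives qd = 100 - 4p. In a free market, 100 - 4p = 3p - 54 gives the equilibrium p* = 22, q* = 12.
Since 19 < 22, the ceiling is binding.
At p = 19: qd = 100 - 4·19 = 24 and qs = 3·19 - 54 = 3.
Producer surplus without the control is ½ · (22 - 18) · 12 = 24.
With the ceiling, producers sell 3 units at 19, so PS = ½ · (19 - 18) · 3 = 1.5.
Change in producer surplus = 1.5 - 24 = -22.5.

-22.5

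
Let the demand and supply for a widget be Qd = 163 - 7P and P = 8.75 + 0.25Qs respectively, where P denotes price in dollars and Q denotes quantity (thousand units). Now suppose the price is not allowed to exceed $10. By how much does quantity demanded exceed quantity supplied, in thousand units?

88

Rearranging supply gives Qs = 4P - 35. Setting quantity demanded equal to quantity supplied, 163 - 7P = 4P - 35, gives P* = 18 and Q* = 37.
The ceiling of 10 is below the equilibrium price 18, so it binds.
At P = 10: Qd = 163 - 7·10 = 93 and Qs = 4·10 - 35 = 5.
Shortage = Qd - Qs = 93 - 5 = 88.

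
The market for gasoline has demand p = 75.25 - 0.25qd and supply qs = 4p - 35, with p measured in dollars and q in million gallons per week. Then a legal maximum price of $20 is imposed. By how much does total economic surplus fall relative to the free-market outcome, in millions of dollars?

1936

Rearranging demand gives qd = 301 - 4p. Equilibrium: 301 - 4p = 4p - 35, so 336 = 8p and p* = 42, q* = 133.
Since 20 < 42, the ceiling is binding.
At p = 20: qd = 301 - 4·20 = 221 and qs = 4·20 - 35 = 45.
Quantity traded falls to 45. At q = 45 the demand price is (301 - 45)/4 = 64 and the supply price is (35 + 45)/4 = 20.
Deadweight loss = ½ · (64 - 20) · (133 - 45) = ½ · 44 · 88 = 1936.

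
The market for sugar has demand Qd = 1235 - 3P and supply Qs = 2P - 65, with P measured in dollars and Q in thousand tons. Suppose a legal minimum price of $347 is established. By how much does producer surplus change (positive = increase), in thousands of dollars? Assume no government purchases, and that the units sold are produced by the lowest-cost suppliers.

-152.25

In a free market, 1235 - 3P = 2P - 65 gives the equilibrium P* = 260, Q* = 455.
Because the floor (347) lies above the market-clearing price, it is binding.
At P = 347: Qd = 1235 - 3·347 = 194 and Qs = 2·347 - 65 = 629.
Producer surplus without the control is ½ · (260 - 32.5) · 455 = 51756.25.
With the floor, 194 units are sold at 347. The supply price at Q = 194 is 129.5, so PS = ½ · [(347 - 32.5) + (347 - 129.5)] · 194 = 51604.
Change in producer surplus = 51604 - 51756.25 = -152.25.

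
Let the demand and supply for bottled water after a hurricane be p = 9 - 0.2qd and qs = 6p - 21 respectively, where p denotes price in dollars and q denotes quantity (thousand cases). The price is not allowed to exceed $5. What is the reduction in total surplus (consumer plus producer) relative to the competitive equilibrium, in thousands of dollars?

6.6

Rearranging demand gives qd = 45 - 5p. Equilibrium: 45 - 5p = 6p - 21, so 66 = 11p and p* = 6, q* = 15.
Since 5 < 6, the ceiling is binding.
At p = 5: qd = 45 - 5·5 = 20 and qs = 6·5 - 21 = 9.
Quantity traded falls to 9. At q = 9 the demand price is (45 - 9)/5 = 7.2 and the supply price is (21 + 9)/6 = 5.
Deadweight loss = ½ · (7.2 - 5) · (15 - 9) = ½ · 2.2 · 6 = 6.6.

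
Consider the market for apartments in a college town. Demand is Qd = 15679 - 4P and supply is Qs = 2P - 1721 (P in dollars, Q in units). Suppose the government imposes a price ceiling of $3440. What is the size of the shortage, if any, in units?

0

Setting quantity demanded equal to quantity supplied, 15679 - 4P = 2P - 1721, gives P* = 2900 and Q* = 4079.
Since 3440 is above P* = 2900, the ceiling does not bind and the free-market outcome prevails.
Since the control does not bind, there is no shortage.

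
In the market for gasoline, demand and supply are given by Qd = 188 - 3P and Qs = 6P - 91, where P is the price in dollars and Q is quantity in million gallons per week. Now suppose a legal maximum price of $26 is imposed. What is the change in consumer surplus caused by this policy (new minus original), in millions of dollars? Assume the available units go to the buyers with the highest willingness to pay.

175

Setting quantity demanded equal to quantity supplied, 188 - 3P = 6P - 91, gives P* = 31 and Q* = 95.
Because the ceiling (26) lies below the market-clearing price, it is binding.
At P = 26: Qd = 188 - 3·26 = 110 and Qs = 6·26 - 91 = 65.
Consumer surplus without the control is ½ · (188/3 - 31) · 95 = 9025/6.
With the ceiling, 65 units are sold at 26 (assume they go to the highest-value buyers). The demand price at Q = 65 is 41, so CS = ½ · [(188/3 - 26) + (41 - 26)] · 65 = 10075/6.
Change in consumer surplus = 10075/6 - 9025/6 = 175.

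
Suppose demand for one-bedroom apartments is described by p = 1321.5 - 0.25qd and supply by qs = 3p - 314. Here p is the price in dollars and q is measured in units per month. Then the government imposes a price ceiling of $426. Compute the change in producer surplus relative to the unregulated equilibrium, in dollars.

-570350

Rearranging demand gives qd = 5286 - 4p. Setting quantity demanded equal to quantity supplied, 5286 - 4p = 3p - 314, gives p* = 800 and q* = 2086.
The ceiling of 426 is below the equilibrium price 800, so it binds.
At p = 426: qd = 5286 - 4·426 = 3582 and qs = 3·426 - 314 = 964.
Producer surplus without the control is ½ · (800 - 314/3) · 2086 = 2175698/3.
With the ceiling, producers sell 964 units at 426, so PS = ½ · (426 - 314/3) · 964 = 464648/3.
Change in producer surplus = 464648/3 - 2175698/3 = -570350.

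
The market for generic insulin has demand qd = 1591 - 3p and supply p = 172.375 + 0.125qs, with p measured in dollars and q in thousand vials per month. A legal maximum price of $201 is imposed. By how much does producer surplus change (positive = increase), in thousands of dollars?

-34845

Rearranging supply gives qs = 8p - 1379. In a free market, 1591 - 3p = 8p - 1379 gives the equilibrium p* = 270, q* = 781.
The ceiling of 201 is below the equilibrium price 270, so it binds.
At p = 201: qd = 1591 - 3·201 = 988 and qs = 8·201 - 1379 = 229.
Producer surplus without the control is ½ · (270 - 172.375) · 781 = 38122.5625.
With the ceiling, producers sell 229 units at 201, so PS = ½ · (201 - 172.375) · 229 = 3277.5625.
Change in producer surplus = 3277.5625 - 38122.5625 = -34845.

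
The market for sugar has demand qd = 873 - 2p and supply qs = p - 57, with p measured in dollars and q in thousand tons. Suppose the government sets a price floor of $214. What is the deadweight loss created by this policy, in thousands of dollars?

Without the control the market clears where 873 - 2p = p - 57, i.e. p* = 310 and q* = 253.
The floor of 214 is below the equilibrium price 310, so it is not binding; the market clears at p* = 310, q* = 253.
Since the control does not bind, no trades are prevented and deadweight loss is zero.

0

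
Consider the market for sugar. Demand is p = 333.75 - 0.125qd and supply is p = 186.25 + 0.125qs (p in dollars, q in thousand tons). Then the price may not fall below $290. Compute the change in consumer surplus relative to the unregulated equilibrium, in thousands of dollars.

Rearranging demand gives qd = 2670 - 8p; rearranging supply gives qs = 8p - 1490. Setting quantity demanded equal to quantity supplied, 2670 - 8p = 8p - 1490, gives p* = 260 and q* = 590.
Because the floor (290) lies above the market-clearing price, it is binding.
At p = 290: qd = 2670 - 8·290 = 350 and qs = 8·290 - 1490 = 830.
Consumer surplus without the control is ½ · (333.75 - 260) · 590 = 21756.25.
With the floor, consumers buy 350 units at 290, so CS = ½ · (333.75 - 290) · 350 = 7656.25.
Change in consumer surplus = 7656.25 - 21756.25 = -14100.

-14100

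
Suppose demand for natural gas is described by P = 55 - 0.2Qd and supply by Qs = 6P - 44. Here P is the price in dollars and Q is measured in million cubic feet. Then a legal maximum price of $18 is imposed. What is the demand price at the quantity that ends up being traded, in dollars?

42.2

Rearranging demand gives Qd = 275 - 5P. Equilibrium: 275 - 5P = 6P - 44, so 319 = 11P and P* = 29, Q* = 130.
The ceiling of 18 is below the equilibrium price 29, so it binds.
At P = 18: Qd = 275 - 5·18 = 185 and Qs = 6·18 - 44 = 64.
Only 64 units reach the market. On the demand curve, the marginal buyer's willingness to pay at Q = 64 is (275 - 64)/5 = 42.2.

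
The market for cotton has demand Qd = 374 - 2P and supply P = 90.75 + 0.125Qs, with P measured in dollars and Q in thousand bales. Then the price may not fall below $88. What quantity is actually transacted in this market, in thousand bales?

Rearranging supply gives Qs = 8P - 726. Equilibrium: 374 - 2P = 8P - 726, so 1100 = 10P and P* = 110, Q* = 154.
The floor of 88 is below the equilibrium price 110, so it is not binding; the market clears at P* = 110, Q* = 154.

154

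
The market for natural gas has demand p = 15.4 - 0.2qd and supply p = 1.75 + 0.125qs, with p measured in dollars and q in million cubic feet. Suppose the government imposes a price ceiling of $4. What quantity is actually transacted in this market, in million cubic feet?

Rearranging demand gives qd = 77 - 5p; rearranging supply gives qs = 8p - 14. Equilibrium: 77 - 5p = 8p - 14, so 91 = 13p and p* = 7, q* = 42.
Because the ceiling (4) lies below the market-clearing price, it is binding.
At p = 4: qd = 77 - 5·4 = 57 and qs = 8·4 - 14 = 18.
The quantity actually transacted is the short side, supply: 18.

18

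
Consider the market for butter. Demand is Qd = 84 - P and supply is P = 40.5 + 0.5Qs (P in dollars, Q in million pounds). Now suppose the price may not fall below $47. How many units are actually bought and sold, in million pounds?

29

Rearranging supply gives Qs = 2P - 81. Equilibrium: 84 - P = 2P - 81, so 165 = 3P and P* = 55, Q* = 29.
The floor of 47 is below the equilibrium price 55, so it is not binding; the market clears at P* = 55, Q* = 29.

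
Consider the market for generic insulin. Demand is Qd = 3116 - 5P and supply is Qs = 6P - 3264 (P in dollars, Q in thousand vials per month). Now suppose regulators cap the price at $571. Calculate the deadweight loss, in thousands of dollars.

Setting quantity demanded equal to quantity supplied, 3116 - 5P = 6P - 3264, gives P* = 580 and Q* = 216.
Since 571 < 580, the ceiling is binding.
At P = 571: Qd = 3116 - 5·571 = 261 and Qs = 6·571 - 3264 = 162.
Quantity traded falls to 162. At Q = 162 the demand price is (3116 - 162)/5 = 590.8 and the supply price is (3264 + 162)/6 = 571.
Deadweight loss = ½ · (590.8 - 571) · (216 - 162) = ½ · 19.8 · 54 = 534.6.

534.6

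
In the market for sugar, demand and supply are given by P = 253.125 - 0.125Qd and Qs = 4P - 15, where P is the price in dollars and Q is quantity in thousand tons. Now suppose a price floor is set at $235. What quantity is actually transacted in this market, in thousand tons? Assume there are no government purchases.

145

Rearranging demand gives Qd = 2025 - 8P. Without the control the market clears where 2025 - 8P = 4P - 15, i.e. P* = 170 and Q* = 665.
The floor of 235 is above the equilibrium price 170, so it binds.
At P = 235: Qd = 2025 - 8·235 = 145 and Qs = 4·235 - 15 = 925.
The quantity actually transacted is the short side, demand: 145.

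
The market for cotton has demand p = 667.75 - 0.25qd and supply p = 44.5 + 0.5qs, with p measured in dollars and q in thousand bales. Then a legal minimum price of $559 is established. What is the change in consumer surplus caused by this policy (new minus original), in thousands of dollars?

-62667

Rearranging demand gives qd = 2671 - 4p; rearranging supply gives qs = 2p - 89. In a free market, 2671 - 4p = 2p - 89 gives the equilibrium p* = 460, q* = 831.
Because the floor (559) lies above the market-clearing price, it is binding.
At p = 559: qd = 2671 - 4·559 = 435 and qs = 2·559 - 89 = 1029.
Consumer surplus without the control is ½ · (667.75 - 460) · 831 = 86320.125.
With the floor, consumers buy 435 units at 559, so CS = ½ · (667.75 - 559) · 435 = 23653.125.
Change in consumer surplus = 23653.125 - 86320.125 = -62667.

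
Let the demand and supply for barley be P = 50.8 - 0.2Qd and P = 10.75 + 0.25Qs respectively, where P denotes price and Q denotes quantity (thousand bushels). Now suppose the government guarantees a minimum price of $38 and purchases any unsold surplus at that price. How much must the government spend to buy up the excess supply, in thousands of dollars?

Rearranging demand gives Qd = 254 - 5P; rearranging supply gives Qs = 4P - 43. Equilibrium: 254 - 5P = 4P - 43, so 297 = 9P and P* = 33, Q* = 89.
Since 38 > 33, the floor is binding.
At P = 38: Qd = 254 - 5·38 = 64 and Qs = 4·38 - 43 = 109.
Surplus = Qs - Qd = 45.
Government expenditure = surplus × support price = 45 × 38 = 1710.

1710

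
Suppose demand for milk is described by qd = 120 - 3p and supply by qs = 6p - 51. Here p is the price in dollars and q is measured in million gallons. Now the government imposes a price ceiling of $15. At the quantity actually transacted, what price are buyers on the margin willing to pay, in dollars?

Setting quantity demanded equal to quantity supplied, 120 - 3p = 6p - 51, gives p* = 19 and q* = 63.
Because the ceiling (15) lies below the market-clearing price, it is binding.
At p = 15: qd = 120 - 3·15 = 75 and qs = 6·15 - 51 = 39.
Only 39 units reach the market. On the demand curve, the marginal buyer's willingness to pay at q = 39 is (120 - 39)/3 = 27.

27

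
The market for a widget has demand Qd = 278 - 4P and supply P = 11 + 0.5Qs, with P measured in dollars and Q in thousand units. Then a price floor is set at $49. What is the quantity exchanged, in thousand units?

78

Rearranging supply gives Qs = 2P - 22. Without the control the market clears where 278 - 4P = 2P - 22, i.e. P* = 50 and Q* = 78.
The floor of 49 is below the equilibrium price 50, so it is not binding; the market clears at P* = 50, Q* = 78.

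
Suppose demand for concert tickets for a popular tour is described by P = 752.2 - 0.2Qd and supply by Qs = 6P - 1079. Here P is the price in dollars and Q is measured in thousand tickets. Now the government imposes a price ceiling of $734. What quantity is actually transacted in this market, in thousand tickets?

Rearranging demand gives Qd = 3761 - 5P. Setting quantity demanded equal to quantity supplied, 3761 - 5P = 6P - 1079, gives P* = 440 and Q* = 1561.
The ceiling of 734 is above the equilibrium price 440, so it is not binding; the market clears at P* = 440, Q* = 1561.

1561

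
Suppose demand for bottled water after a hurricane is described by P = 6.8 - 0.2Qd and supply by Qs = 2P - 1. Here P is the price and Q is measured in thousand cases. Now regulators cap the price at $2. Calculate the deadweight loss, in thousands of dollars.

12.6

Rearranging demand gives Qd = 34 - 5P. Without the control the market clears where 34 - 5P = 2P - 1, i.e. P* = 5 and Q* = 9.
The ceiling of 2 is below the equilibrium price 5, so it binds.
At P = 2: Qd = 34 - 5·2 = 24 and Qs = 2·2 - 1 = 3.
Quantity traded falls to 3. At Q = 3 the demand price is (34 - 3)/5 = 6.2 and the supply price is (1 + 3)/2 = 2.
Deadweight loss = ½ · (6.2 - 2) · (9 - 3) = ½ · 4.2 · 6 = 12.6.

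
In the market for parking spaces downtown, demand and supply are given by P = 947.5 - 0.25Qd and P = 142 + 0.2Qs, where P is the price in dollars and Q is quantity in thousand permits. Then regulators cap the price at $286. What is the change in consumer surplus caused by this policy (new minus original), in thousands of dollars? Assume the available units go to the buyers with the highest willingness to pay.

Rearranging demand gives Qd = 3790 - 4P; rearranging supply gives Qs = 5P - 710. In a free market, 3790 - 4P = 5P - 710 gives the equilibrium P* = 500, Q* = 1790.
Because the ceiling (286) lies below the market-clearing price, it is binding.
At P = 286: Qd = 3790 - 4·286 = 2646 and Qs = 5·286 - 710 = 720.
Consumer surplus without the control is ½ · (947.5 - 500) · 1790 = 400512.5.
With the ceiling, 720 units are sold at 286 (assume they go to the highest-value buyers). The demand price at Q = 720 is 767.5, so CS = ½ · [(947.5 - 286) + (767.5 - 286)] · 720 = 411480.
Change in consumer surplus = 411480 - 400512.5 = 10967.5.

10967.5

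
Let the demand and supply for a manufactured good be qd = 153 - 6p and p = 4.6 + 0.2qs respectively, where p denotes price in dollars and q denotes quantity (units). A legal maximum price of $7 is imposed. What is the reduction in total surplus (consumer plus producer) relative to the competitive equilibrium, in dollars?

Rearranging supply gives qs = 5p - 23. Without the control the market clears where 153 - 6p = 5p - 23, i.e. p* = 16 and q* = 57.
The ceiling of 7 is below the equilibrium price 16, so it binds.
At p = 7: qd = 153 - 6·7 = 111 and qs = 5·7 - 23 = 12.
Quantity traded falls to 12. At q = 12 the demand price is (153 - 12)/6 = 23.5 and the supply price is (23 + 12)/5 = 7.
Deadweight loss = ½ · (23.5 - 7) · (57 - 12) = ½ · 16.5 · 45 = 371.25.

371.25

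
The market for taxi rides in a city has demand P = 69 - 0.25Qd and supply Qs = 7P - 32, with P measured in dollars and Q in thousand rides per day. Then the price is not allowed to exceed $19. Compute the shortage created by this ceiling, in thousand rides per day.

99

Rearranging demand gives Qd = 276 - 4P. Equilibrium: 276 - 4P = 7P - 32, so 308 = 11P and P* = 28, Q* = 164.
Because the ceiling (19) lies below the market-clearing price, it is binding.
At P = 19: Qd = 276 - 4·19 = 200 and Qs = 7·19 - 32 = 101.
Shortage = Qd - Qs = 200 - 101 = 99.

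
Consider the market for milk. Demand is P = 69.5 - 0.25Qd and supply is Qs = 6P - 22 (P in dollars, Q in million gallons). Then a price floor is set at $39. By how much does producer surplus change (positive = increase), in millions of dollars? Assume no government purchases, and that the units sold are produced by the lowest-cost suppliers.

990

Rearranging demand gives Qd = 278 - 4P. Without the control the market clears where 278 - 4P = 6P - 22, i.e. P* = 30 and Q* = 158.
The floor of 39 is above the equilibrium price 30, so it binds.
At P = 39: Qd = 278 - 4·39 = 122 and Qs = 6·39 - 22 = 212.
Producer surplus without the control is ½ · (30 - 11/3) · 158 = 6241/3.
With the floor, 122 units are sold at 39. The supply price at Q = 122 is 24, so PS = ½ · [(39 - 11/3) + (39 - 24)] · 122 = 9211/3.
Change in producer surplus = 9211/3 - 6241/3 = 990.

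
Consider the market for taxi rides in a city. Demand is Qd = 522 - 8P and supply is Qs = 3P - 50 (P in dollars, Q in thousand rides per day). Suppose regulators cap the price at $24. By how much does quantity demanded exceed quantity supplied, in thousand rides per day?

Without the control the market clears where 522 - 8P = 3P - 50, i.e. P* = 52 and Q* = 106.
Since 24 < 52, the ceiling is binding.
At P = 24: Qd = 522 - 8·24 = 330 and Qs = 3·24 - 50 = 22.
Shortage = Qd - Qs = 330 - 22 = 308.

308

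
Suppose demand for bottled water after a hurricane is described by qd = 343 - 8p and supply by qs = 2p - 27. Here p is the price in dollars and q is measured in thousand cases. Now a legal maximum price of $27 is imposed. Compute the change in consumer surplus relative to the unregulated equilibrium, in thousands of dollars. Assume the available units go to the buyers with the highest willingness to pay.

245

Equilibrium: 343 - 8p = 2p - 27, so 370 = 10p and p* = 37, q* = 47.
Since 27 < 37, the ceiling is binding.
At p = 27: qd = 343 - 8·27 = 127 and qs = 2·27 - 27 = 27.
Consumer surplus without the control is ½ · (42.875 - 37) · 47 = 138.0625.
With the ceiling, 27 units are sold at 27 (assume they go to the highest-value buyers). The demand price at q = 27 is 39.5, so CS = ½ · [(42.875 - 27) + (39.5 - 27)] · 27 = 383.0625.
Change in consumer surplus = 383.0625 - 138.0625 = 245.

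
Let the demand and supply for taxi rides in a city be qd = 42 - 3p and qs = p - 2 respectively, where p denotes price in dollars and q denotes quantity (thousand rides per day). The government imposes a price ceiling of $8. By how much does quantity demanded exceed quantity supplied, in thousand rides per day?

Setting quantity demanded equal to quantity supplied, 42 - 3p = p - 2, gives p* = 11 and q* = 9.
Since 8 < 11, the ceiling is binding.
At p = 8: qd = 42 - 3·8 = 18 and qs = 8 - 2 = 6.
Shortage = qd - qs = 18 - 6 = 12.

12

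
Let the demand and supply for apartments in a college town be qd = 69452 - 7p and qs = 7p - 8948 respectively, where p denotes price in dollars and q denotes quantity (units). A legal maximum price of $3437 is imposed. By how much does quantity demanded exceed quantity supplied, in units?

Equilibrium: 69452 - 7p = 7p - 8948, so 78400 = 14p and p* = 5600, q* = 30252.
The ceiling of 3437 is below the equilibrium price 5600, so it binds.
At p = 3437: qd = 69452 - 7·3437 = 45393 and qs = 7·3437 - 8948 = 15111.
Shortage = qd - qs = 45393 - 15111 = 30282.

30282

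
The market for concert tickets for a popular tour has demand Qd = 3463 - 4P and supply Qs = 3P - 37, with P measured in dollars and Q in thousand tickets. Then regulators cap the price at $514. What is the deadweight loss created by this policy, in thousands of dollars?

Setting quantity demanded equal to quantity supplied, 3463 - 4P = 3P - 37, gives P* = 500 and Q* = 1463.
The ceiling of 514 is above the equilibrium price 500, so it is not binding; the market clears at P* = 500, Q* = 1463.
Since the control does not bind, no trades are prevented and deadweight loss is zero.

0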